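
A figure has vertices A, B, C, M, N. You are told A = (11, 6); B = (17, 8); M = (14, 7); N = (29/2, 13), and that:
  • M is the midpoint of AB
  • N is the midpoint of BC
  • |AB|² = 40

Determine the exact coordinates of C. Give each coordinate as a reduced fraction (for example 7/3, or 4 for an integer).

1. C_x = 12  [C = 2·N−B = 2·(29/2, 13)−(17, 8)]
2. C_y = 18  [C = 2·N−B = 2·(29/2, 13)−(17, 8)]
   so C = (12, 18)

C = (12, 18)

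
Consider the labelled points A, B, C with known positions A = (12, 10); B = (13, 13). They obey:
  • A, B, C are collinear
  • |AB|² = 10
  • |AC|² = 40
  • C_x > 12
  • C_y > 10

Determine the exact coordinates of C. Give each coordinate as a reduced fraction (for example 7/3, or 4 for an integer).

1. C_x = 14  [[A, B, C are collinear ⇒ -3x+1y+26=0] ∩ [|C−(12, 10)|²=40]]
2. C_y = 16  [[A, B, C are collinear ⇒ -3x+1y+26=0] ∩ [|C−(12, 10)|²=40]]
   so C = (14, 16)

C = (14, 16)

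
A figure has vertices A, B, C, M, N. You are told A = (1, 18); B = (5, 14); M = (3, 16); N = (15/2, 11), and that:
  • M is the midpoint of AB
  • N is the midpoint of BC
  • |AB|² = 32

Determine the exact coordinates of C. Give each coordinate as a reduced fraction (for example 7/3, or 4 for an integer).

C = (10, 8)

1. C_x = 10  [C = 2·N−B = 2·(15/2, 11)−(5, 14)]
2. C_y = 8  [C = 2·N−B = 2·(15/2, 11)−(5, 14)]
   so C = (10, 8)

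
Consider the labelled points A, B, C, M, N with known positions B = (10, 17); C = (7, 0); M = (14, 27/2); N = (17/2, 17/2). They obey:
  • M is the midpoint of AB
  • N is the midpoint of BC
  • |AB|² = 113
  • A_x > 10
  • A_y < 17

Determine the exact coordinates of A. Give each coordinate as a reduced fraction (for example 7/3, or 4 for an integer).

A = (18, 10)

1. A_x = 18  [A = 2·M−B = 2·(14, 27/2)−(10, 17)]
2. A_y = 10  [A = 2·M−B = 2·(14, 27/2)−(10, 17)]
   so A = (18, 10)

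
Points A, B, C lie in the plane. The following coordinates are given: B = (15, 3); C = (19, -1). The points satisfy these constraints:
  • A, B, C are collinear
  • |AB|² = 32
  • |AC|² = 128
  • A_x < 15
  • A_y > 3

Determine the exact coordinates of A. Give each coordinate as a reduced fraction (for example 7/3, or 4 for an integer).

A = (11, 7)

1. A_x = 11  [[A, B, C are collinear ⇒ 4x+4y-72=0] ∩ [|A−(15, 3)|²=32]]
2. A_y = 7  [[A, B, C are collinear ⇒ 4x+4y-72=0] ∩ [|A−(15, 3)|²=32]]
   so A = (11, 7)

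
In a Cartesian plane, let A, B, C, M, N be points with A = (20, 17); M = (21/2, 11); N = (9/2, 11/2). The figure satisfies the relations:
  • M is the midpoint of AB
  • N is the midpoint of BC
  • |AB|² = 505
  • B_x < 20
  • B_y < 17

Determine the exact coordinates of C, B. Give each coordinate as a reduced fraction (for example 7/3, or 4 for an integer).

1. B_x = 1  [B = 2·M−A = 2·(21/2, 11)−(20, 17)]
2. B_y = 5  [B = 2·M−A = 2·(21/2, 11)−(20, 17)]
   so B = (1, 5)
3. C_x = 8  [C = 2·N−B = 2·(9/2, 11/2)−(1, 5)]
4. C_y = 6  [C = 2·N−B = 2·(9/2, 11/2)−(1, 5)]
   so C = (8, 6)

C = (8, 6)
B = (1, 5)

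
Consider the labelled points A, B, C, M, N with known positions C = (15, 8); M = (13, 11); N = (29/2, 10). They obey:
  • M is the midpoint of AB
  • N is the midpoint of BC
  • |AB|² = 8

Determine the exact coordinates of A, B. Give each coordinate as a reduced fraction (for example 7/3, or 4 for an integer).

A = (12, 10)
B = (14, 12)

1. B_x = 14  [B = 2·N−C = 2·(29/2, 10)−(15, 8)]
2. B_y = 12  [B = 2·N−C = 2·(29/2, 10)−(15, 8)]
   so B = (14, 12)
3. A_x = 12  [A = 2·M−B = 2·(13, 11)−(14, 12)]
4. A_y = 10  [A = 2·M−B = 2·(13, 11)−(14, 12)]
   so A = (12, 10)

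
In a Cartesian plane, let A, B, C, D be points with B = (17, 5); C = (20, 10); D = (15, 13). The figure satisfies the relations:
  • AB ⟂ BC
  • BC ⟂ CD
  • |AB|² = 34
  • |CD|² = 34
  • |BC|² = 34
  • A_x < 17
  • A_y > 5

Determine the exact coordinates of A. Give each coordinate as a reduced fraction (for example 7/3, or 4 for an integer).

A = (12, 8)

1. A_x = 12  [[AB ⟂ BC ⇒ -3x-5y+76=0] ∩ [|A−(17, 5)|²=34]]
2. A_y = 8  [[AB ⟂ BC ⇒ -3x-5y+76=0] ∩ [|A−(17, 5)|²=34]]
   so A = (12, 8)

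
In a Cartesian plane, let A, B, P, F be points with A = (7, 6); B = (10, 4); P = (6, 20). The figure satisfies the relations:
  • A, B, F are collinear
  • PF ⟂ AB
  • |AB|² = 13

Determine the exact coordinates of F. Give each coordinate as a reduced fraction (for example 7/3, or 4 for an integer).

1. F_x = -2/13  [[A, B, F are collinear ⇒ 2x+3y-32=0] ∩ [PF ⟂ AB ⇒ 3x-2y+22=0]]
2. F_y = 140/13  [[A, B, F are collinear ⇒ 2x+3y-32=0] ∩ [PF ⟂ AB ⇒ 3x-2y+22=0]]
   so F = (-2/13, 140/13)

F = (-2/13, 140/13)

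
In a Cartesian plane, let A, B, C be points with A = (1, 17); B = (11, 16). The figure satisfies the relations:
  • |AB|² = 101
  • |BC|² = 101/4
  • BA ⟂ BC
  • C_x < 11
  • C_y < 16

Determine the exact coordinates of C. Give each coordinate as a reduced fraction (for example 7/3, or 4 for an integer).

C = (21/2, 11)

1. C_x = 21/2  [[BA ⟂ BC ⇒ -10x+1y+94=0] ∩ [|C−(11, 16)|²=101/4]]
2. C_y = 11  [[BA ⟂ BC ⇒ -10x+1y+94=0] ∩ [|C−(11, 16)|²=101/4]]
   so C = (21/2, 11)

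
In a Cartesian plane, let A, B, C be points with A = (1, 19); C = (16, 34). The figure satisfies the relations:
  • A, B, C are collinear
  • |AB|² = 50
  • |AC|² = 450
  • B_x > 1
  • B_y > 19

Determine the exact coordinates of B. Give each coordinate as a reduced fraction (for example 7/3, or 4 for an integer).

B = (6, 24)

1. B_x = 6  [[A, B, C are collinear ⇒ 15x-15y+270=0] ∩ [|B−(1, 19)|²=50]]
2. B_y = 24  [[A, B, C are collinear ⇒ 15x-15y+270=0] ∩ [|B−(1, 19)|²=50]]
   so B = (6, 24)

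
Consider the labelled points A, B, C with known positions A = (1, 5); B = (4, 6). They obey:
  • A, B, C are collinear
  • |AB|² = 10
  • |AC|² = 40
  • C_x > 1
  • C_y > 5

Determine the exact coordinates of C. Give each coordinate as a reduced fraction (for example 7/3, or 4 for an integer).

1. C_x = 7  [[A, B, C are collinear ⇒ -1x+3y-14=0] ∩ [|C−(1, 5)|²=40]]
2. C_y = 7  [[A, B, C are collinear ⇒ -1x+3y-14=0] ∩ [|C−(1, 5)|²=40]]
   so C = (7, 7)

C = (7, 7)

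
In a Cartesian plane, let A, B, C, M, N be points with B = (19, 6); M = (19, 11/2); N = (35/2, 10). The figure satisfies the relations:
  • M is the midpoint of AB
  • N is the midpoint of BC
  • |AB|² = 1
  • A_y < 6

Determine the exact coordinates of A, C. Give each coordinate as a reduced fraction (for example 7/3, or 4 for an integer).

A = (19, 5)
C = (16, 14)

1. A_x = 19  [A = 2·M−B = 2·(19, 11/2)−(19, 6)]
2. A_y = 5  [A = 2·M−B = 2·(19, 11/2)−(19, 6)]
   so A = (19, 5)
3. C_x = 16  [C = 2·N−B = 2·(35/2, 10)−(19, 6)]
4. C_y = 14  [C = 2·N−B = 2·(35/2, 10)−(19, 6)]
   so C = (16, 14)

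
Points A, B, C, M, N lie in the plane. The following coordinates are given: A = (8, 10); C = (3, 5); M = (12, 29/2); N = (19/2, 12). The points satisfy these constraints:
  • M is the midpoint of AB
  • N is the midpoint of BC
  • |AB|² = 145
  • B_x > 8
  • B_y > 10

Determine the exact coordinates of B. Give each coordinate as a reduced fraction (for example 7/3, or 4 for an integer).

1. B_x = 16  [B = 2·M−A = 2·(12, 29/2)−(8, 10)]
2. B_y = 19  [B = 2·M−A = 2·(12, 29/2)−(8, 10)]
   so B = (16, 19)

B = (16, 19)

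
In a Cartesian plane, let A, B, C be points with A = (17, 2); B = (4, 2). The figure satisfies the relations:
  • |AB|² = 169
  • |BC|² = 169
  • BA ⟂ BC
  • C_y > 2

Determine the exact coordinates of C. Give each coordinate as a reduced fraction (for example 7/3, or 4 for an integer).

C = (4, 15)

1. C_x = 4  [[BA ⟂ BC ⇒ 13x-52=0] ∩ [|C−(4, 2)|²=169]]
2. C_y = 15  [[BA ⟂ BC ⇒ 13x-52=0] ∩ [|C−(4, 2)|²=169]]
   so C = (4, 15)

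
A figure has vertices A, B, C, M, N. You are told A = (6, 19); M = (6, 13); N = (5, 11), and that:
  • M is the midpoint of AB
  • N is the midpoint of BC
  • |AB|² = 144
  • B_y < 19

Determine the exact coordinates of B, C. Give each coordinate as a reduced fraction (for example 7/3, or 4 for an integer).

1. B_x = 6  [B = 2·M−A = 2·(6, 13)−(6, 19)]
2. B_y = 7  [B = 2·M−A = 2·(6, 13)−(6, 19)]
   so B = (6, 7)
3. C_x = 4  [C = 2·N−B = 2·(5, 11)−(6, 7)]
4. C_y = 15  [C = 2·N−B = 2·(5, 11)−(6, 7)]
   so C = (4, 15)

B = (6, 7)
C = (4, 15)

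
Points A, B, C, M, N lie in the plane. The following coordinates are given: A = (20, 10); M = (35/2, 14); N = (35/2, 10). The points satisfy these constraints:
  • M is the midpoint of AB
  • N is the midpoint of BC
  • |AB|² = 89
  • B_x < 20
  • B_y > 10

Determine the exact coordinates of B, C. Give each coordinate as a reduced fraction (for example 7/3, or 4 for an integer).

1. B_x = 15  [B = 2·M−A = 2·(35/2, 14)−(20, 10)]
2. B_y = 18  [B = 2·M−A = 2·(35/2, 14)−(20, 10)]
   so B = (15, 18)
3. C_x = 20  [C = 2·N−B = 2·(35/2, 10)−(15, 18)]
4. C_y = 2  [C = 2·N−B = 2·(35/2, 10)−(15, 18)]
   so C = (20, 2)

B = (15, 18)
C = (20, 2)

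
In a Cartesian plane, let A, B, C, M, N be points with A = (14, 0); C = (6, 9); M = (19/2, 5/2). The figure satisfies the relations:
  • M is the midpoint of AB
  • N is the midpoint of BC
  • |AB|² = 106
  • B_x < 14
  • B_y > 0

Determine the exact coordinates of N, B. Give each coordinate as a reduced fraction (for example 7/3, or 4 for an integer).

N = (11/2, 7)
B = (5, 5)

1. B_x = 5  [B = 2·M−A = 2·(19/2, 5/2)−(14, 0)]
2. B_y = 5  [B = 2·M−A = 2·(19/2, 5/2)−(14, 0)]
   so B = (5, 5)
3. N_x = 11/2  [2·N = B+C = (5, 5)+(6, 9)]
4. N_y = 7  [2·N = B+C = (5, 5)+(6, 9)]
   so N = (11/2, 7)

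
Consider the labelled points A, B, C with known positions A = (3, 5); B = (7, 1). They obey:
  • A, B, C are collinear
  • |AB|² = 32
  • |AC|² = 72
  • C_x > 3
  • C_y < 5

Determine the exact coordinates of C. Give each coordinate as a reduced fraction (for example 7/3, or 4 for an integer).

C = (9, -1)

1. C_x = 9  [[A, B, C are collinear ⇒ 4x+4y-32=0] ∩ [|C−(3, 5)|²=72]]
2. C_y = -1  [[A, B, C are collinear ⇒ 4x+4y-32=0] ∩ [|C−(3, 5)|²=72]]
   so C = (9, -1)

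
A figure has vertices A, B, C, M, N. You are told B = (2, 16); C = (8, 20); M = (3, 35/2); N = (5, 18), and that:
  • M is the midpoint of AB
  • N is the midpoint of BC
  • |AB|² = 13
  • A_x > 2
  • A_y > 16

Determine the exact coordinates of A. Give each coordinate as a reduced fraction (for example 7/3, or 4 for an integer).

A = (4, 19)

1. A_x = 4  [A = 2·M−B = 2·(3, 35/2)−(2, 16)]
2. A_y = 19  [A = 2·M−B = 2·(3, 35/2)−(2, 16)]
   so A = (4, 19)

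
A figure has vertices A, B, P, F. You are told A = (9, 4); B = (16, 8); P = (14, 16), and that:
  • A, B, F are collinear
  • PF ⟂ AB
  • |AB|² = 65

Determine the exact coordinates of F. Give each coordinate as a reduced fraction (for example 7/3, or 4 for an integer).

F = (1166/65, 592/65)

1. F_x = 1166/65  [[A, B, F are collinear ⇒ -4x+7y+8=0] ∩ [PF ⟂ AB ⇒ 7x+4y-162=0]]
2. F_y = 592/65  [[A, B, F are collinear ⇒ -4x+7y+8=0] ∩ [PF ⟂ AB ⇒ 7x+4y-162=0]]
   so F = (1166/65, 592/65)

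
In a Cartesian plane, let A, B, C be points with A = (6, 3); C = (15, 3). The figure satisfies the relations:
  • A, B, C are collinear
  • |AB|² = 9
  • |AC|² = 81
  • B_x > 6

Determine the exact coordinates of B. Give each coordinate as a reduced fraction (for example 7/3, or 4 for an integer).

B = (9, 3)

1. B_x = 9  [[A, B, C are collinear ⇒ -9y+27=0] ∩ [|B−(6, 3)|²=9]]
2. B_y = 3  [[A, B, C are collinear ⇒ -9y+27=0] ∩ [|B−(6, 3)|²=9]]
   so B = (9, 3)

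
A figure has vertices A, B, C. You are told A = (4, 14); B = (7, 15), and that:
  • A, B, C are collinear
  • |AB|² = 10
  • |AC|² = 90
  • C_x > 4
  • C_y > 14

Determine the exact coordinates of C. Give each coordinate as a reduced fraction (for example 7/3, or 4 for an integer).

C = (13, 17)

1. C_x = 13  [[A, B, C are collinear ⇒ -1x+3y-38=0] ∩ [|C−(4, 14)|²=90]]
2. C_y = 17  [[A, B, C are collinear ⇒ -1x+3y-38=0] ∩ [|C−(4, 14)|²=90]]
   so C = (13, 17)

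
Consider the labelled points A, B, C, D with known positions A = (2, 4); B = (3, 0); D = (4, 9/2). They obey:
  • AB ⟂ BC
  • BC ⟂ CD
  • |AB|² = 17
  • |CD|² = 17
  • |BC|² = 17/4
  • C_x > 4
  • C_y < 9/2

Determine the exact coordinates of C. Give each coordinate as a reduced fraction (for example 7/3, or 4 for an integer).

C = (5, 1/2)

1. C_x = 5  [[AB ⟂ BC ⇒ 1x-4y-3=0] ∩ [|C−(4, 9/2)|²=17]]
2. C_y = 1/2  [[AB ⟂ BC ⇒ 1x-4y-3=0] ∩ [|C−(4, 9/2)|²=17]]
   so C = (5, 1/2)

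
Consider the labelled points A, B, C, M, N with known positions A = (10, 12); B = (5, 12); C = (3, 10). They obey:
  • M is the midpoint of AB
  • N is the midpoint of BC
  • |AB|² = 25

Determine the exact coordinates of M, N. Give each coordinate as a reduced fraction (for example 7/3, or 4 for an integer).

M = (15/2, 12)
N = (4, 11)

1. M_x = 15/2  [2·M = A+B = (10, 12)+(5, 12)]
2. M_y = 12  [2·M = A+B = (10, 12)+(5, 12)]
   so M = (15/2, 12)
3. N_x = 4  [2·N = B+C = (5, 12)+(3, 10)]
4. N_y = 11  [2·N = B+C = (5, 12)+(3, 10)]
   so N = (4, 11)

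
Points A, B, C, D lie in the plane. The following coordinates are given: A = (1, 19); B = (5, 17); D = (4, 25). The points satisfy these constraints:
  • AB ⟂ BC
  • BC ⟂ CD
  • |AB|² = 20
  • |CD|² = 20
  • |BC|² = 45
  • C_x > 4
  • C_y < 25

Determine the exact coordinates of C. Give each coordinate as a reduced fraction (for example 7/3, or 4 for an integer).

C = (8, 23)

1. C_x = 8  [[AB ⟂ BC ⇒ 4x-2y+14=0] ∩ [|C−(4, 25)|²=20]]
2. C_y = 23  [[AB ⟂ BC ⇒ 4x-2y+14=0] ∩ [|C−(4, 25)|²=20]]
   so C = (8, 23)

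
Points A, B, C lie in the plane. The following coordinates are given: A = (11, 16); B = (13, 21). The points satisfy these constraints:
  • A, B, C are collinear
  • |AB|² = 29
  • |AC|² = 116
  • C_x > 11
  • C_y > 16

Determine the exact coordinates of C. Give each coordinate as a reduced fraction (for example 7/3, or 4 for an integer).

C = (15, 26)

1. C_x = 15  [[A, B, C are collinear ⇒ -5x+2y+23=0] ∩ [|C−(11, 16)|²=116]]
2. C_y = 26  [[A, B, C are collinear ⇒ -5x+2y+23=0] ∩ [|C−(11, 16)|²=116]]
   so C = (15, 26)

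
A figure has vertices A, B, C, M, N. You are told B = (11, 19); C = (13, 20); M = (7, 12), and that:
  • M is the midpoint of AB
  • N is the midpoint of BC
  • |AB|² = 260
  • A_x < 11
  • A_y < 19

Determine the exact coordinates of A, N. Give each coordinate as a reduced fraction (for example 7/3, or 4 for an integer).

1. A_x = 3  [A = 2·M−B = 2·(7, 12)−(11, 19)]
2. A_y = 5  [A = 2·M−B = 2·(7, 12)−(11, 19)]
   so A = (3, 5)
3. N_x = 12  [2·N = B+C = (11, 19)+(13, 20)]
4. N_y = 39/2  [2·N = B+C = (11, 19)+(13, 20)]
   so N = (12, 39/2)

A = (3, 5)
N = (12, 39/2)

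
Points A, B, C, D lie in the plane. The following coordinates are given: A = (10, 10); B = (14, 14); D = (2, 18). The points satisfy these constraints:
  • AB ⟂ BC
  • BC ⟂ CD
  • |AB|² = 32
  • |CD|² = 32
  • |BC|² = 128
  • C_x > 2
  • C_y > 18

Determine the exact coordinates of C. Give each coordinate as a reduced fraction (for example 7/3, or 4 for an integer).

C = (6, 22)

1. C_x = 6  [[AB ⟂ BC ⇒ 4x+4y-112=0] ∩ [|C−(2, 18)|²=32]]
2. C_y = 22  [[AB ⟂ BC ⇒ 4x+4y-112=0] ∩ [|C−(2, 18)|²=32]]
   so C = (6, 22)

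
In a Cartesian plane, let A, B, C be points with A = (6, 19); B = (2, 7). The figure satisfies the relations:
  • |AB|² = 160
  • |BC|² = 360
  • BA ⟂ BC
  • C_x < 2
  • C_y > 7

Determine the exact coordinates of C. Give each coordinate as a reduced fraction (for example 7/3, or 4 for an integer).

1. C_x = -16  [[BA ⟂ BC ⇒ 4x+12y-92=0] ∩ [|C−(2, 7)|²=360]]
2. C_y = 13  [[BA ⟂ BC ⇒ 4x+12y-92=0] ∩ [|C−(2, 7)|²=360]]
   so C = (-16, 13)

C = (-16, 13)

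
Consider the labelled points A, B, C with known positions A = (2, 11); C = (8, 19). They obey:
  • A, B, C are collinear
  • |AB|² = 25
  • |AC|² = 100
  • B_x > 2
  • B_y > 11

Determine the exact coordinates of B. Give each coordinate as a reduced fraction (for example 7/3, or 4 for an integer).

1. B_x = 5  [[A, B, C are collinear ⇒ 8x-6y+50=0] ∩ [|B−(2, 11)|²=25]]
2. B_y = 15  [[A, B, C are collinear ⇒ 8x-6y+50=0] ∩ [|B−(2, 11)|²=25]]
   so B = (5, 15)

B = (5, 15)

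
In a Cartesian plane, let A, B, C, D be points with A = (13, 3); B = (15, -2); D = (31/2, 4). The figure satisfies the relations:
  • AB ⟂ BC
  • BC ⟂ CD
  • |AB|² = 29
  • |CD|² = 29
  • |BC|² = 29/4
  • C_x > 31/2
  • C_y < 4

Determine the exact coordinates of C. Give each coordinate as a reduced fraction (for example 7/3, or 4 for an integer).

1. C_x = 35/2  [[AB ⟂ BC ⇒ 2x-5y-40=0] ∩ [|C−(31/2, 4)|²=29]]
2. C_y = -1  [[AB ⟂ BC ⇒ 2x-5y-40=0] ∩ [|C−(31/2, 4)|²=29]]
   so C = (35/2, -1)

C = (35/2, -1)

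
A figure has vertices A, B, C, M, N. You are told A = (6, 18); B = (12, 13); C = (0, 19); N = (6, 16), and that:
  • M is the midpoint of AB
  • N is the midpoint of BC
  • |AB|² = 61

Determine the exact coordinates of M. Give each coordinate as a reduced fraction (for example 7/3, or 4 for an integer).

M = (9, 31/2)

1. M_x = 9  [2·M = A+B = (6, 18)+(12, 13)]
2. M_y = 31/2  [2·M = A+B = (6, 18)+(12, 13)]
   so M = (9, 31/2)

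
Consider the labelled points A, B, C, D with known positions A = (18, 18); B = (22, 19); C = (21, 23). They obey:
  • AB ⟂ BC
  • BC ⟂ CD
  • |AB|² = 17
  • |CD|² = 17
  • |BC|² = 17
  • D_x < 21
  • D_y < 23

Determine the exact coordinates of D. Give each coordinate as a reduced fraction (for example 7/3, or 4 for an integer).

D = (17, 22)

1. D_x = 17  [[BC ⟂ CD ⇒ -1x+4y-71=0] ∩ [|D−(21, 23)|²=17]]
2. D_y = 22  [[BC ⟂ CD ⇒ -1x+4y-71=0] ∩ [|D−(21, 23)|²=17]]
   so D = (17, 22)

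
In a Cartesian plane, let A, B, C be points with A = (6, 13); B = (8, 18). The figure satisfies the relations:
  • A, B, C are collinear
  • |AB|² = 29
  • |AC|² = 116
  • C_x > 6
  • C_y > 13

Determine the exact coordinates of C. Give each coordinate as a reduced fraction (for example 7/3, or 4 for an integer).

C = (10, 23)

1. C_x = 10  [[A, B, C are collinear ⇒ -5x+2y+4=0] ∩ [|C−(6, 13)|²=116]]
2. C_y = 23  [[A, B, C are collinear ⇒ -5x+2y+4=0] ∩ [|C−(6, 13)|²=116]]
   so C = (10, 23)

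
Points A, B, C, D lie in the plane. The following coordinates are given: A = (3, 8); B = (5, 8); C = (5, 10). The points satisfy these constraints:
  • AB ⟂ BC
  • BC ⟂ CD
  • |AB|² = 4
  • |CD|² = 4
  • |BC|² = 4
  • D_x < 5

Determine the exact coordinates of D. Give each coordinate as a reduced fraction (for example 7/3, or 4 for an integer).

1. D_x = 3  [[BC ⟂ CD ⇒ 2y-20=0] ∩ [|D−(5, 10)|²=4]]
2. D_y = 10  [[BC ⟂ CD ⇒ 2y-20=0] ∩ [|D−(5, 10)|²=4]]
   so D = (3, 10)

D = (3, 10)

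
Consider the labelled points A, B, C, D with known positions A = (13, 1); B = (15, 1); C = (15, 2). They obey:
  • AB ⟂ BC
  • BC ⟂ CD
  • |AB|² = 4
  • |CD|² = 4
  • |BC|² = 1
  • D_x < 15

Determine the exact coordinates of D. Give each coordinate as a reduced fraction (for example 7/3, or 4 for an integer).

1. D_x = 13  [[BC ⟂ CD ⇒ 1y-2=0] ∩ [|D−(15, 2)|²=4]]
2. D_y = 2  [[BC ⟂ CD ⇒ 1y-2=0] ∩ [|D−(15, 2)|²=4]]
   so D = (13, 2)

D = (13, 2)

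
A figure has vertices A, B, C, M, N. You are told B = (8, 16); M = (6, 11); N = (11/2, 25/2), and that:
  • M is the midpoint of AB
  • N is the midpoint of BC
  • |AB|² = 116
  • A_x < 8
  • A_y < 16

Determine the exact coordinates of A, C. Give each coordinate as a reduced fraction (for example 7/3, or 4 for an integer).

A = (4, 6)
C = (3, 9)

1. A_x = 4  [A = 2·M−B = 2·(6, 11)−(8, 16)]
2. A_y = 6  [A = 2·M−B = 2·(6, 11)−(8, 16)]
   so A = (4, 6)
3. C_x = 3  [C = 2·N−B = 2·(11/2, 25/2)−(8, 16)]
4. C_y = 9  [C = 2·N−B = 2·(11/2, 25/2)−(8, 16)]
   so C = (3, 9)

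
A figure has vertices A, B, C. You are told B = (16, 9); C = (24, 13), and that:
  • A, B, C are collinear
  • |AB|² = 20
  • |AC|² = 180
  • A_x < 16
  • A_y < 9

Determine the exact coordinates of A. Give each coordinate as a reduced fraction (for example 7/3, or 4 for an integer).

A = (12, 7)

1. A_x = 12  [[A, B, C are collinear ⇒ -4x+8y-8=0] ∩ [|A−(16, 9)|²=20]]
2. A_y = 7  [[A, B, C are collinear ⇒ -4x+8y-8=0] ∩ [|A−(16, 9)|²=20]]
   so A = (12, 7)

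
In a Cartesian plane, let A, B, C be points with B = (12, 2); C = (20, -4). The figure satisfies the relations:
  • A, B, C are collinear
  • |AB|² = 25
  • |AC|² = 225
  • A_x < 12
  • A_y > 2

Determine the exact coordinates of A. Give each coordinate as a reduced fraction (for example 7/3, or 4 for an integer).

A = (8, 5)

1. A_x = 8  [[A, B, C are collinear ⇒ 6x+8y-88=0] ∩ [|A−(12, 2)|²=25]]
2. A_y = 5  [[A, B, C are collinear ⇒ 6x+8y-88=0] ∩ [|A−(12, 2)|²=25]]
   so A = (8, 5)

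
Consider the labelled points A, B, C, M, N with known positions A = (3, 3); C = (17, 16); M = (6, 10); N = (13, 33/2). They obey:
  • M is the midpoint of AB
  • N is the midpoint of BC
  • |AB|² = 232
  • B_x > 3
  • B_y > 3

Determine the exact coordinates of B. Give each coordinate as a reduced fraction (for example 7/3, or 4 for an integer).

1. B_x = 9  [B = 2·M−A = 2·(6, 10)−(3, 3)]
2. B_y = 17  [B = 2·M−A = 2·(6, 10)−(3, 3)]
   so B = (9, 17)

B = (9, 17)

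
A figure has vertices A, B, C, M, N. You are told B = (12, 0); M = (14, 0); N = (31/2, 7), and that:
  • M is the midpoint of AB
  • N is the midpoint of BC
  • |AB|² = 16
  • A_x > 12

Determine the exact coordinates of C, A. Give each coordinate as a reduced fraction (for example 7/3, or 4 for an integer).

1. A_x = 16  [A = 2·M−B = 2·(14, 0)−(12, 0)]
2. A_y = 0  [A = 2·M−B = 2·(14, 0)−(12, 0)]
   so A = (16, 0)
3. C_x = 19  [C = 2·N−B = 2·(31/2, 7)−(12, 0)]
4. C_y = 14  [C = 2·N−B = 2·(31/2, 7)−(12, 0)]
   so C = (19, 14)

C = (19, 14)
A = (16, 0)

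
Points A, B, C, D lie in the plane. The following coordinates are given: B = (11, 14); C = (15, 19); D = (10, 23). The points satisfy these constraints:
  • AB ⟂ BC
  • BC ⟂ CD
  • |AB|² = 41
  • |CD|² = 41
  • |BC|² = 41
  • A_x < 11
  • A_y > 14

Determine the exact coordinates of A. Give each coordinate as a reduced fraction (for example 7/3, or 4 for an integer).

A = (6, 18)

1. A_x = 6  [[AB ⟂ BC ⇒ -4x-5y+114=0] ∩ [|A−(11, 14)|²=41]]
2. A_y = 18  [[AB ⟂ BC ⇒ -4x-5y+114=0] ∩ [|A−(11, 14)|²=41]]
   so A = (6, 18)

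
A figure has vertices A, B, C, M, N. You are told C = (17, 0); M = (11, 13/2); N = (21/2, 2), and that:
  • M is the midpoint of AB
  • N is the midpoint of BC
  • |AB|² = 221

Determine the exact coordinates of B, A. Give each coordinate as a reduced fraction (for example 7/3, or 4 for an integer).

1. B_x = 4  [B = 2·N−C = 2·(21/2, 2)−(17, 0)]
2. B_y = 4  [B = 2·N−C = 2·(21/2, 2)−(17, 0)]
   so B = (4, 4)
3. A_x = 18  [A = 2·M−B = 2·(11, 13/2)−(4, 4)]
4. A_y = 9  [A = 2·M−B = 2·(11, 13/2)−(4, 4)]
   so A = (18, 9)

B = (4, 4)
A = (18, 9)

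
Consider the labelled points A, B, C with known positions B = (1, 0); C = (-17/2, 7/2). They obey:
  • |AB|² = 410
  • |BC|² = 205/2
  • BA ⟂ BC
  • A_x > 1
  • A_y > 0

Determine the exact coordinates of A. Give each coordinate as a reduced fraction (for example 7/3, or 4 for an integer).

A = (8, 19)

1. A_x = 8  [[BA ⟂ BC ⇒ -19/2x+7/2y+19/2=0] ∩ [|A−(1, 0)|²=410]]
2. A_y = 19  [[BA ⟂ BC ⇒ -19/2x+7/2y+19/2=0] ∩ [|A−(1, 0)|²=410]]
   so A = (8, 19)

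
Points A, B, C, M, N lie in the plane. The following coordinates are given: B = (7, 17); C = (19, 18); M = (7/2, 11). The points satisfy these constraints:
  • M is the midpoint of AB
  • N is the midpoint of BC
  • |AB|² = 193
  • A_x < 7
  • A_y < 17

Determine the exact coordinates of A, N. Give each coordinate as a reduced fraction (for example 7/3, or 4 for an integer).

A = (0, 5)
N = (13, 35/2)

1. A_x = 0  [A = 2·M−B = 2·(7/2, 11)−(7, 17)]
2. A_y = 5  [A = 2·M−B = 2·(7/2, 11)−(7, 17)]
   so A = (0, 5)
3. N_x = 13  [2·N = B+C = (7, 17)+(19, 18)]
4. N_y = 35/2  [2·N = B+C = (7, 17)+(19, 18)]
   so N = (13, 35/2)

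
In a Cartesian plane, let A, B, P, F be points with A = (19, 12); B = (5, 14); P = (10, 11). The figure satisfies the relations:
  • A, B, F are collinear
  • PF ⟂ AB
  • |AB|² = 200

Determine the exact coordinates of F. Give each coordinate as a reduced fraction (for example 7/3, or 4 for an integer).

F = (258/25, 331/25)

1. F_x = 258/25  [[A, B, F are collinear ⇒ -2x-14y+206=0] ∩ [PF ⟂ AB ⇒ -14x+2y+118=0]]
2. F_y = 331/25  [[A, B, F are collinear ⇒ -2x-14y+206=0] ∩ [PF ⟂ AB ⇒ -14x+2y+118=0]]
   so F = (258/25, 331/25)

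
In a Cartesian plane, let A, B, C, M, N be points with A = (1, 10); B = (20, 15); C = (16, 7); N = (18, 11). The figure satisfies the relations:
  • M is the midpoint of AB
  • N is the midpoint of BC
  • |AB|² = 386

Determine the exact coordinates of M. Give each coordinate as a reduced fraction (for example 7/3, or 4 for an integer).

M = (21/2, 25/2)

1. M_x = 21/2  [2·M = A+B = (1, 10)+(20, 15)]
2. M_y = 25/2  [2·M = A+B = (1, 10)+(20, 15)]
   so M = (21/2, 25/2)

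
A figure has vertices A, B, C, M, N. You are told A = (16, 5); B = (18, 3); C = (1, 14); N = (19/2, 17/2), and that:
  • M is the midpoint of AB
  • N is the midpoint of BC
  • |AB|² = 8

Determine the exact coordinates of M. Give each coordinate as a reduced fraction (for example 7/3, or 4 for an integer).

M = (17, 4)

1. M_x = 17  [2·M = A+B = (16, 5)+(18, 3)]
2. M_y = 4  [2·M = A+B = (16, 5)+(18, 3)]
   so M = (17, 4)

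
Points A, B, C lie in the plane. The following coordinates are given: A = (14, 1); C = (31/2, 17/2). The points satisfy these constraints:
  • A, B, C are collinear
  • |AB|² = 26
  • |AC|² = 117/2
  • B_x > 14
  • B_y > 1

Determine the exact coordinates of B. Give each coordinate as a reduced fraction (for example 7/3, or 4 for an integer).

1. B_x = 15  [[A, B, C are collinear ⇒ 15/2x-3/2y-207/2=0] ∩ [|B−(14, 1)|²=26]]
2. B_y = 6  [[A, B, C are collinear ⇒ 15/2x-3/2y-207/2=0] ∩ [|B−(14, 1)|²=26]]
   so B = (15, 6)

B = (15, 6)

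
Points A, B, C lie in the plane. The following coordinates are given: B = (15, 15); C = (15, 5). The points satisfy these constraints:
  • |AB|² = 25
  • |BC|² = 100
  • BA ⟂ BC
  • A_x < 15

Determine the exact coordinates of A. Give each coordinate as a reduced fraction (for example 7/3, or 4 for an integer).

1. A_x = 10  [[BA ⟂ BC ⇒ -10y+150=0] ∩ [|A−(15, 15)|²=25]]
2. A_y = 15  [[BA ⟂ BC ⇒ -10y+150=0] ∩ [|A−(15, 15)|²=25]]
   so A = (10, 15)

A = (10, 15)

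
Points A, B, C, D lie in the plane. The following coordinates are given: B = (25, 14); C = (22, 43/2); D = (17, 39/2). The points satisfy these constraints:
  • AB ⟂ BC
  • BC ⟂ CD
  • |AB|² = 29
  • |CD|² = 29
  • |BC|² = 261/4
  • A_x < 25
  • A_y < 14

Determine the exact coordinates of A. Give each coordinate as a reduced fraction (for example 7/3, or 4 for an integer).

A = (20, 12)

1. A_x = 20  [[AB ⟂ BC ⇒ 3x-15/2y+30=0] ∩ [|A−(25, 14)|²=29]]
2. A_y = 12  [[AB ⟂ BC ⇒ 3x-15/2y+30=0] ∩ [|A−(25, 14)|²=29]]
   so A = (20, 12)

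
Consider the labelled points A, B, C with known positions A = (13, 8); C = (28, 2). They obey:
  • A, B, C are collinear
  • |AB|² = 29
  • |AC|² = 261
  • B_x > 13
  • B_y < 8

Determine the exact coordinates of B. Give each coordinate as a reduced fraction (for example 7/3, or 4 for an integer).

B = (18, 6)

1. B_x = 18  [[A, B, C are collinear ⇒ -6x-15y+198=0] ∩ [|B−(13, 8)|²=29]]
2. B_y = 6  [[A, B, C are collinear ⇒ -6x-15y+198=0] ∩ [|B−(13, 8)|²=29]]
   so B = (18, 6)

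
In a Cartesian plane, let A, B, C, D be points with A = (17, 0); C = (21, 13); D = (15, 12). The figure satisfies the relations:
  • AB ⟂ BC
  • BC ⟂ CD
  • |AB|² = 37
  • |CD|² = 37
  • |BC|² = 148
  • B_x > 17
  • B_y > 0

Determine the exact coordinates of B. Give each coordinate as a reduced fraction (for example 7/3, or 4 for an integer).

B = (23, 1)

1. B_x = 23  [[BC ⟂ CD ⇒ 6x+1y-139=0] ∩ [|B−(17, 0)|²=37]]
2. B_y = 1  [[BC ⟂ CD ⇒ 6x+1y-139=0] ∩ [|B−(17, 0)|²=37]]
   so B = (23, 1)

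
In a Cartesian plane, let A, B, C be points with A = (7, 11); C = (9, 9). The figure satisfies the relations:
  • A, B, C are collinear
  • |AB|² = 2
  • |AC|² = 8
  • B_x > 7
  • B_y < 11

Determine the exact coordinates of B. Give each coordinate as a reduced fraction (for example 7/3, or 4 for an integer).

B = (8, 10)

1. B_x = 8  [[A, B, C are collinear ⇒ -2x-2y+36=0] ∩ [|B−(7, 11)|²=2]]
2. B_y = 10  [[A, B, C are collinear ⇒ -2x-2y+36=0] ∩ [|B−(7, 11)|²=2]]
   so B = (8, 10)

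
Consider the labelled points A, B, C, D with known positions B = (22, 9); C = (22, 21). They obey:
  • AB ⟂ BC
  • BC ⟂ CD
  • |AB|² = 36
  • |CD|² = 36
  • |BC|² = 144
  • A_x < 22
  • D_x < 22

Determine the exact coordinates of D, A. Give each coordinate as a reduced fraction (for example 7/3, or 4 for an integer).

D = (16, 21)
A = (16, 9)

1. D_x = 16  [[BC ⟂ CD ⇒ 12y-252=0] ∩ [|D−(22, 21)|²=36]]
2. D_y = 21  [[BC ⟂ CD ⇒ 12y-252=0] ∩ [|D−(22, 21)|²=36]]
   so D = (16, 21)
3. A_x = 16  [[AB ⟂ BC ⇒ -12y+108=0] ∩ [|A−(22, 9)|²=36]]
4. A_y = 9  [[AB ⟂ BC ⇒ -12y+108=0] ∩ [|A−(22, 9)|²=36]]
   so A = (16, 9)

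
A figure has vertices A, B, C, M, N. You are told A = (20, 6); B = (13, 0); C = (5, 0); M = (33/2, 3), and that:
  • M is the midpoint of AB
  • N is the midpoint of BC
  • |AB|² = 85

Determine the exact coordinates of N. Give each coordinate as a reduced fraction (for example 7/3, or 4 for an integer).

N = (9, 0)

1. N_x = 9  [2·N = B+C = (13, 0)+(5, 0)]
2. N_y = 0  [2·N = B+C = (13, 0)+(5, 0)]
   so N = (9, 0)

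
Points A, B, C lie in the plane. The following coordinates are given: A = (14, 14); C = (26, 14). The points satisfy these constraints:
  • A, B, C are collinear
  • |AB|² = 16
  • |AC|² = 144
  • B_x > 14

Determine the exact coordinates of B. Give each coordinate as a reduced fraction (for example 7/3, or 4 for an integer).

B = (18, 14)

1. B_x = 18  [[A, B, C are collinear ⇒ -12y+168=0] ∩ [|B−(14, 14)|²=16]]
2. B_y = 14  [[A, B, C are collinear ⇒ -12y+168=0] ∩ [|B−(14, 14)|²=16]]
   so B = (18, 14)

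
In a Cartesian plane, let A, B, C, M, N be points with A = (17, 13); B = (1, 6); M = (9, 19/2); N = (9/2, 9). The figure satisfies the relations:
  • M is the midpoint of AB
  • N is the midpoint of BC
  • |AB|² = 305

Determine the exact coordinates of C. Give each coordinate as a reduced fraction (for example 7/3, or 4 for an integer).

1. C_x = 8  [C = 2·N−B = 2·(9/2, 9)−(1, 6)]
2. C_y = 12  [C = 2·N−B = 2·(9/2, 9)−(1, 6)]
   so C = (8, 12)

C = (8, 12)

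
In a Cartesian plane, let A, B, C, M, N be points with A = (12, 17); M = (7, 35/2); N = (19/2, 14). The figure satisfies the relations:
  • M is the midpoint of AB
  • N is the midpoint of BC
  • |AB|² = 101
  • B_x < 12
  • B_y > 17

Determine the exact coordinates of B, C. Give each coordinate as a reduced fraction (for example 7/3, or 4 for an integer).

1. B_x = 2  [B = 2·M−A = 2·(7, 35/2)−(12, 17)]
2. B_y = 18  [B = 2·M−A = 2·(7, 35/2)−(12, 17)]
   so B = (2, 18)
3. C_x = 17  [C = 2·N−B = 2·(19/2, 14)−(2, 18)]
4. C_y = 10  [C = 2·N−B = 2·(19/2, 14)−(2, 18)]
   so C = (17, 10)

B = (2, 18)
C = (17, 10)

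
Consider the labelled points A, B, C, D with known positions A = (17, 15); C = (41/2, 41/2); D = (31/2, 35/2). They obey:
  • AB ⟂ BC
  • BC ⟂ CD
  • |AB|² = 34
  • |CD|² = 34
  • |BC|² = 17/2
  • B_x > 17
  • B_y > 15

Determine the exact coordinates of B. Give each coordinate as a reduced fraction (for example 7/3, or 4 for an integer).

1. B_x = 22  [[BC ⟂ CD ⇒ 5x+3y-164=0] ∩ [|B−(17, 15)|²=34]]
2. B_y = 18  [[BC ⟂ CD ⇒ 5x+3y-164=0] ∩ [|B−(17, 15)|²=34]]
   so B = (22, 18)

B = (22, 18)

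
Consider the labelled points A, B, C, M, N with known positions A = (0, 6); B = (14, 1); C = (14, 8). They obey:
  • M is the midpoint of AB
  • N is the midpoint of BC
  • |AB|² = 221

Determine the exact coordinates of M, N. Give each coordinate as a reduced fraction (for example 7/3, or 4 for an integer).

1. M_x = 7  [2·M = A+B = (0, 6)+(14, 1)]
2. M_y = 7/2  [2·M = A+B = (0, 6)+(14, 1)]
   so M = (7, 7/2)
3. N_x = 14  [2·N = B+C = (14, 1)+(14, 8)]
4. N_y = 9/2  [2·N = B+C = (14, 1)+(14, 8)]
   so N = (14, 9/2)

M = (7, 7/2)
N = (14, 9/2)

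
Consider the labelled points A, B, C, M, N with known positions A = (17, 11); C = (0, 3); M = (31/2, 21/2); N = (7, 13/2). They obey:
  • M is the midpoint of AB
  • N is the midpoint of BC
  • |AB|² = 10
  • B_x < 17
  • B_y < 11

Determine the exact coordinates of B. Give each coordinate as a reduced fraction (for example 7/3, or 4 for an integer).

B = (14, 10)

1. B_x = 14  [B = 2·M−A = 2·(31/2, 21/2)−(17, 11)]
2. B_y = 10  [B = 2·M−A = 2·(31/2, 21/2)−(17, 11)]
   so B = (14, 10)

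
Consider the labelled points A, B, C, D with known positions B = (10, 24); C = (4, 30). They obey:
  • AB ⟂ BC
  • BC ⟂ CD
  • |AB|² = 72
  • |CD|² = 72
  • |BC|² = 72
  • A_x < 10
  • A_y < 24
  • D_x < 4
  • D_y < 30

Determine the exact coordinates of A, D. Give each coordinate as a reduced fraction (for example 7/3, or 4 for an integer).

A = (4, 18)
D = (-2, 24)

1. A_x = 4  [[AB ⟂ BC ⇒ 6x-6y+84=0] ∩ [|A−(10, 24)|²=72]]
2. A_y = 18  [[AB ⟂ BC ⇒ 6x-6y+84=0] ∩ [|A−(10, 24)|²=72]]
   so A = (4, 18)
3. D_x = -2  [[BC ⟂ CD ⇒ -6x+6y-156=0] ∩ [|D−(4, 30)|²=72]]
4. D_y = 24  [[BC ⟂ CD ⇒ -6x+6y-156=0] ∩ [|D−(4, 30)|²=72]]
   so D = (-2, 24)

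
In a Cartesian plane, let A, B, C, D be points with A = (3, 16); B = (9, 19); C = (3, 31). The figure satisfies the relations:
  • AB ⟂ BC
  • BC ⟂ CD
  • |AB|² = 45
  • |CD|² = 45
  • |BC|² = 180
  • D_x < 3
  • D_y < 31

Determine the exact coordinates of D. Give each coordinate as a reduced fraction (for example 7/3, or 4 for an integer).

1. D_x = -3  [[BC ⟂ CD ⇒ -6x+12y-354=0] ∩ [|D−(3, 31)|²=45]]
2. D_y = 28  [[BC ⟂ CD ⇒ -6x+12y-354=0] ∩ [|D−(3, 31)|²=45]]
   so D = (-3, 28)

D = (-3, 28)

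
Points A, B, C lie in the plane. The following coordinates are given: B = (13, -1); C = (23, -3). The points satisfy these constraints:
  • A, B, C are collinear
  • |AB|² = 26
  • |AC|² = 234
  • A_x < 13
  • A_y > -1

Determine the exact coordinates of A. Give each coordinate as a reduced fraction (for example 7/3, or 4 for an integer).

1. A_x = 8  [[A, B, C are collinear ⇒ 2x+10y-16=0] ∩ [|A−(13, -1)|²=26]]
2. A_y = 0  [[A, B, C are collinear ⇒ 2x+10y-16=0] ∩ [|A−(13, -1)|²=26]]
   so A = (8, 0)

A = (8, 0)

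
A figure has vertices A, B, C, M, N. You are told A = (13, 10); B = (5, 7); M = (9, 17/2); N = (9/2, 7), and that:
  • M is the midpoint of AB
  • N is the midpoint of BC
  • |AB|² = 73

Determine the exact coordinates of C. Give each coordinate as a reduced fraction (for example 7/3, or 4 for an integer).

C = (4, 7)

1. C_x = 4  [C = 2·N−B = 2·(9/2, 7)−(5, 7)]
2. C_y = 7  [C = 2·N−B = 2·(9/2, 7)−(5, 7)]
   so C = (4, 7)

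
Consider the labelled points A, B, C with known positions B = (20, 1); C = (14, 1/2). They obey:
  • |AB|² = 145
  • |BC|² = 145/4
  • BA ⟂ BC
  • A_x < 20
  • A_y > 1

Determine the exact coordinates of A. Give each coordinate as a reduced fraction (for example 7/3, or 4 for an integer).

1. A_x = 19  [[BA ⟂ BC ⇒ -6x-1/2y+241/2=0] ∩ [|A−(20, 1)|²=145]]
2. A_y = 13  [[BA ⟂ BC ⇒ -6x-1/2y+241/2=0] ∩ [|A−(20, 1)|²=145]]
   so A = (19, 13)

A = (19, 13)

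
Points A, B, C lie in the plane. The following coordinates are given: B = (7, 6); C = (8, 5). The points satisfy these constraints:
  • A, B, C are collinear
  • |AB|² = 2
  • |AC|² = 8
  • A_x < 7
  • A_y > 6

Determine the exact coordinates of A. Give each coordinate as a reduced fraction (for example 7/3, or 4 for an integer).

1. A_x = 6  [[A, B, C are collinear ⇒ 1x+1y-13=0] ∩ [|A−(7, 6)|²=2]]
2. A_y = 7  [[A, B, C are collinear ⇒ 1x+1y-13=0] ∩ [|A−(7, 6)|²=2]]
   so A = (6, 7)

A = (6, 7)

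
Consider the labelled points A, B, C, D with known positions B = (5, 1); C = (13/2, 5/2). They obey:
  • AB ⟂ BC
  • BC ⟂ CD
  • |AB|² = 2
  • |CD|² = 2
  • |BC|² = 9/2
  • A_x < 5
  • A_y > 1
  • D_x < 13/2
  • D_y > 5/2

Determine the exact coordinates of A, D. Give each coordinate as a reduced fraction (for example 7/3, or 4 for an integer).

1. A_x = 4  [[AB ⟂ BC ⇒ -3/2x-3/2y+9=0] ∩ [|A−(5, 1)|²=2]]
2. A_y = 2  [[AB ⟂ BC ⇒ -3/2x-3/2y+9=0] ∩ [|A−(5, 1)|²=2]]
   so A = (4, 2)
3. D_x = 11/2  [[BC ⟂ CD ⇒ 3/2x+3/2y-27/2=0] ∩ [|D−(13/2, 5/2)|²=2]]
4. D_y = 7/2  [[BC ⟂ CD ⇒ 3/2x+3/2y-27/2=0] ∩ [|D−(13/2, 5/2)|²=2]]
   so D = (11/2, 7/2)

A = (4, 2)
D = (11/2, 7/2)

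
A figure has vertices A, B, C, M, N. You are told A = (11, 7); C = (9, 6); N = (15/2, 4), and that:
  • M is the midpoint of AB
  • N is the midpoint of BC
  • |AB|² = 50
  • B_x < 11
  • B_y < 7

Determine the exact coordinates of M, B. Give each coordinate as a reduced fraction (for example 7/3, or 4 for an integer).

M = (17/2, 9/2)
B = (6, 2)

1. B_x = 6  [B = 2·N−C = 2·(15/2, 4)−(9, 6)]
2. B_y = 2  [B = 2·N−C = 2·(15/2, 4)−(9, 6)]
   so B = (6, 2)
3. M_x = 17/2  [2·M = A+B = (11, 7)+(6, 2)]
4. M_y = 9/2  [2·M = A+B = (11, 7)+(6, 2)]
   so M = (17/2, 9/2)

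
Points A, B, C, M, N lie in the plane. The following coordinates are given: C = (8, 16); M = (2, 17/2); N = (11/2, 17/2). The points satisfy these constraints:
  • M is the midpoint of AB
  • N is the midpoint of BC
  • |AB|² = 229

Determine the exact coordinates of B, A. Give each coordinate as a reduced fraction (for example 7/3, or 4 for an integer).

1. B_x = 3  [B = 2·N−C = 2·(11/2, 17/2)−(8, 16)]
2. B_y = 1  [B = 2·N−C = 2·(11/2, 17/2)−(8, 16)]
   so B = (3, 1)
3. A_x = 1  [A = 2·M−B = 2·(2, 17/2)−(3, 1)]
4. A_y = 16  [A = 2·M−B = 2·(2, 17/2)−(3, 1)]
   so A = (1, 16)

B = (3, 1)
A = (1, 16)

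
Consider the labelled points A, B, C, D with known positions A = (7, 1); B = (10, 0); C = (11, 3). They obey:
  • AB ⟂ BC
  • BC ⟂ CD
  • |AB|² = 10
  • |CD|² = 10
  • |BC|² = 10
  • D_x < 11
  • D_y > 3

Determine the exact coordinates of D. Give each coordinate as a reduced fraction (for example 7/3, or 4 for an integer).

D = (8, 4)

1. D_x = 8  [[BC ⟂ CD ⇒ 1x+3y-20=0] ∩ [|D−(11, 3)|²=10]]
2. D_y = 4  [[BC ⟂ CD ⇒ 1x+3y-20=0] ∩ [|D−(11, 3)|²=10]]
   so D = (8, 4)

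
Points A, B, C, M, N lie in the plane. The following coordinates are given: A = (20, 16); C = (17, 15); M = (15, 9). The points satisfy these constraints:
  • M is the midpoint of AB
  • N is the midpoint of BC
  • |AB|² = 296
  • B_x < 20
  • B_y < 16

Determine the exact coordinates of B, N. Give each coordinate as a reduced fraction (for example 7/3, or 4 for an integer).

1. B_x = 10  [B = 2·M−A = 2·(15, 9)−(20, 16)]
2. B_y = 2  [B = 2·M−A = 2·(15, 9)−(20, 16)]
   so B = (10, 2)
3. N_x = 27/2  [2·N = B+C = (10, 2)+(17, 15)]
4. N_y = 17/2  [2·N = B+C = (10, 2)+(17, 15)]
   so N = (27/2, 17/2)

B = (10, 2)
N = (27/2, 17/2)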